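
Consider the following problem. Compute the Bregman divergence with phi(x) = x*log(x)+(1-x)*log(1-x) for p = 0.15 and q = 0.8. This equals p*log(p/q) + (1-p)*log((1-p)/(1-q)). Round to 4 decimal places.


Bregman divergence with negative entropy generator:
D = p*log(p/q) + (1-p)*log((1-p)/(1-q)).
p = 0.15, q = 0.8.
p*log(p/q) = 0.15*log(0.15/0.8) = -0.251096.
(1-p)*log((1-p)/(1-q)) = 0.85*log(0.85/0.2) = 1.229881.
D = -0.251096 + 1.229881 = 0.9788

0.9788


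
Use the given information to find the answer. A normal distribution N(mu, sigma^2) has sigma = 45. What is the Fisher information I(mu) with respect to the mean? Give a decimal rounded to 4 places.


The Fisher information for the mean of a normal distribution is I(mu) = 1/sigma^2.
sigma = 45, so sigma^2 = 2025.
I(mu) = 1/2025 = 0.0005

0.0005


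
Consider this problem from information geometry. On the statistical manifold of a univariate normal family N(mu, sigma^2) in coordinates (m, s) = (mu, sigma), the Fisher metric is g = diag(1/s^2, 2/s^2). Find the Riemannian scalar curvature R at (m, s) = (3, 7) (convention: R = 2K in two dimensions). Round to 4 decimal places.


The metric has the form g = (A dm^2 + B ds^2)/s^2 with A = 1, B = 2.
Substitute u = sqrt(A/B)*m: g = B*(du^2 + ds^2)/s^2, i.e. B times the
Poincare upper half-plane metric, which has constant Gaussian curvature -1.
Scaling a 2D metric by a constant c divides the Gaussian curvature by c,
so K = -1/B = -1/(2) = -0.5000 everywhere (the point (m, s) = (3, 7) is irrelevant:
the curvature is constant).
Scalar curvature in dimension 2: R = 2K = -2/(2) = -1.0000.

-1.0000


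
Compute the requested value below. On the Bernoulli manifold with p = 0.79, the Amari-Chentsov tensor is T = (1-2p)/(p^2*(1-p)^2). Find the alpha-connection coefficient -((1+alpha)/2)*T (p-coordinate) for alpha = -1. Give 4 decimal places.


Skewness (Amari-Chentsov) tensor: T = (1-2p)/(p^2*(1-p)^2).
p = 0.79, 1-2p = -0.58, p^2 = 0.6241, (1-p)^2 = 0.0441.
T = -0.58/(0.6241 * 0.0441) = -21.07343.
In the p-coordinate, Gamma^(alpha) = Gamma^(0) - (alpha/2)*T with Gamma^(0) = (1/2)*g'(p) = -T/2,
so Gamma^(alpha) = -((1+alpha)/2)*T.
alpha = -1, -(1+alpha)/2 = 0.0.
Gamma = 0.0 * -21.07343 = 0.0000

0.0000


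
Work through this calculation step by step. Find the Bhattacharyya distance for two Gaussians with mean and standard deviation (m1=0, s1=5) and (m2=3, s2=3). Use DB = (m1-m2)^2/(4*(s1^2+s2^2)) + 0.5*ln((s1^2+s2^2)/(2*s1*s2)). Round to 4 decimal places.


Bhattacharyya distance between two Gaussians:
DB = (m1-m2)^2/(4*(s1^2+s2^2)) + (1/2)*ln((s1^2+s2^2)/(2*s1*s2)).
(m1-m2)^2 = (-3)^2 = 9.
s1^2+s2^2 = 25 + 9 = 34.
term1 = 9/136 = 0.066176.
term2 = 0.5*ln(34/30.0) = 0.062582.
DB = 0.066176 + 0.062582 = 0.1288

0.1288


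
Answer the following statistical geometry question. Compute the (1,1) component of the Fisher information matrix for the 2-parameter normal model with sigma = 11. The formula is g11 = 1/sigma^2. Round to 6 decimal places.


For the 2-parameter normal family, the Fisher metric has:
  g11 = 1/sigma^2, g22 = 2/sigma^2.
sigma = 11, sigma^2 = 121.
g11 = 0.008264

0.008264


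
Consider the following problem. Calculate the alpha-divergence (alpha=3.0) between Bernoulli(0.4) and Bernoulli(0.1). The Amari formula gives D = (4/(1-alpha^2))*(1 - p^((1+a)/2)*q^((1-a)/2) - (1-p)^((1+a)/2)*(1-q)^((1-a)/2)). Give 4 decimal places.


Amari alpha-divergence:
D = (4/(1-alpha^2))*(1 - p^((1+a)/2)*q^((1-a)/2) - (1-p)^((1+a)/2)*(1-q)^((1-a)/2)).
alpha = 3.0, p = 0.4, q = 0.1.
e1 = (1+alpha)/2 = 2.0, e2 = (1-alpha)/2 = -1.0.
t1 = p^e1 * q^e2 = 0.4^2.0 * 0.1^-1.0 = 1.6.
t2 = (1-p)^e1 * (1-q)^e2 = 0.6^2.0 * 0.9^-1.0 = 0.4.
4/(1-alpha^2) = -0.5.
D = -0.5*(1 - 1.6 - 0.4) = 0.5000

0.5000


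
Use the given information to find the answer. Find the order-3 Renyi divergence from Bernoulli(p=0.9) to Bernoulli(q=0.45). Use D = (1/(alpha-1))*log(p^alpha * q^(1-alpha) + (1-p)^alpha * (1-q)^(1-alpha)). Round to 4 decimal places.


Renyi divergence of order alpha between Bernoulli distributions:
D = (1/(alpha-1))*log(p^alpha * q^(1-alpha) + (1-p)^alpha * (1-q)^(1-alpha)).
alpha = 3, p = 0.9, q = 0.45.
p^alpha * q^(1-alpha) = 0.9^3 * 0.45^-2 = 3.6.
(1-p)^alpha * (1-q)^(1-alpha) = 0.1^3 * 0.55^-2 = 0.003306.
sum = 3.6 + 0.003306 = 3.603306.
D = (1/2)*log(3.603306) = 0.6409

0.6409


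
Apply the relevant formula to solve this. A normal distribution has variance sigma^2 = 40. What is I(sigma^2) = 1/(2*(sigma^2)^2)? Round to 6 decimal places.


Fisher information for variance: I(sigma^2) = 1/(2*sigma^4).
sigma^2 = 40, so sigma^4 = 1600.
I = 1/(2*1600) = 1/3200 = 0.000313

0.000313


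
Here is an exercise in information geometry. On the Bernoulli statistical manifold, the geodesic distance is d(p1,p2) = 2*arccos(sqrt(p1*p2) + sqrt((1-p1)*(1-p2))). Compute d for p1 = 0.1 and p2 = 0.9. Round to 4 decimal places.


Geodesic distance on Bernoulli manifold:
d(p1,p2) = 2*arccos(sqrt(p1*p2) + sqrt((1-p1)*(1-p2))).
sqrt(p1*p2) = sqrt(0.1*0.9) = 0.3.
sqrt((1-p1)*(1-p2)) = sqrt(0.9*0.1) = 0.3.
arg = 0.3 + 0.3 = 0.6.
d = 2*arccos(0.6) = 1.8546

1.8546


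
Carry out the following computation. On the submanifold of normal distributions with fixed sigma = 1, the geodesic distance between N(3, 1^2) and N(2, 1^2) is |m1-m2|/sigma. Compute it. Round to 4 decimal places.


On the fixed-variance normal subfamily, geodesic distance = |m1-m2|/sigma.
|3 - 2| = 1.
sigma = 1.
d = 1/1 = 1.0000

1.0000


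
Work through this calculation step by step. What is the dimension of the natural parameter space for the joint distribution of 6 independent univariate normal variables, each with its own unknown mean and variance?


Exponential family dimension calculation:
Each univariate normal has two natural parameters (mu/sigma^2 and -1/(2 sigma^2)).
With 6 independent components, dim = 2 * 6 = 12.

12


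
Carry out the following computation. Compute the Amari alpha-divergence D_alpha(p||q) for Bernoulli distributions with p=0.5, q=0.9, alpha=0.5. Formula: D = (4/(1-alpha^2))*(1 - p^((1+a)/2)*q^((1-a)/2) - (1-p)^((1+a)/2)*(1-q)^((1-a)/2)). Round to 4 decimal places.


Amari alpha-divergence:
D = (4/(1-alpha^2))*(1 - p^((1+a)/2)*q^((1-a)/2) - (1-p)^((1+a)/2)*(1-q)^((1-a)/2)).
alpha = 0.5, p = 0.5, q = 0.9.
e1 = (1+alpha)/2 = 0.75, e2 = (1-alpha)/2 = 0.25.
t1 = p^e1 * q^e2 = 0.5^0.75 * 0.9^0.25 = 0.579146.
t2 = (1-p)^e1 * (1-q)^e2 = 0.5^0.75 * 0.1^0.25 = 0.33437.
4/(1-alpha^2) = 5.333333.
D = 5.333333*(1 - 0.579146 - 0.33437) = 0.4612

0.4612


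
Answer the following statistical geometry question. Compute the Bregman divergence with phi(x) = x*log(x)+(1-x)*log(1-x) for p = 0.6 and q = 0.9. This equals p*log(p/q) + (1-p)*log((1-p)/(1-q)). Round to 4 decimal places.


Bregman divergence with negative entropy generator:
D = p*log(p/q) + (1-p)*log((1-p)/(1-q)).
p = 0.6, q = 0.9.
p*log(p/q) = 0.6*log(0.6/0.9) = -0.243279.
(1-p)*log((1-p)/(1-q)) = 0.4*log(0.4/0.1) = 0.554518.
D = -0.243279 + 0.554518 = 0.3112

0.3112


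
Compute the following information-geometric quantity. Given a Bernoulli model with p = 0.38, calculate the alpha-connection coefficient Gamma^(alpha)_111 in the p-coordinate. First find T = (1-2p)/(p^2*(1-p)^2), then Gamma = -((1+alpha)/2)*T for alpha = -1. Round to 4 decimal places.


Skewness (Amari-Chentsov) tensor: T = (1-2p)/(p^2*(1-p)^2).
p = 0.38, 1-2p = 0.24, p^2 = 0.1444, (1-p)^2 = 0.3844.
T = 0.24/(0.1444 * 0.3844) = 4.323751.
In the p-coordinate, Gamma^(alpha) = Gamma^(0) - (alpha/2)*T with Gamma^(0) = (1/2)*g'(p) = -T/2,
so Gamma^(alpha) = -((1+alpha)/2)*T.
alpha = -1, -(1+alpha)/2 = 0.0.
Gamma = 0.0 * 4.323751 = 0.0000

0.0000


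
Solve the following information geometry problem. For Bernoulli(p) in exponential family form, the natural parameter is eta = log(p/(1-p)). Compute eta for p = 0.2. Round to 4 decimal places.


Natural parameter for Bernoulli: eta = log(p/(1-p)).
p = 0.2, 1-p = 0.8.
p/(1-p) = 0.25.
eta = log(0.25) = -1.3863

-1.3863


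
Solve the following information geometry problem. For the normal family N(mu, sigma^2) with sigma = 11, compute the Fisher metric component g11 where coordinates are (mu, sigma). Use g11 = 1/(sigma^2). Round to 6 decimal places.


For the 2-parameter normal family, the Fisher metric has:
  g11 = 1/sigma^2, g22 = 2/sigma^2.
sigma = 11, sigma^2 = 121.
g11 = 0.008264

0.008264


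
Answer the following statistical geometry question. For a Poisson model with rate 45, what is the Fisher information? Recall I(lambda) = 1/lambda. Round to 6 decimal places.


Fisher information for Poisson: I(lambda) = 1/lambda.
lambda = 45.
I(lambda) = 1/45 = 0.022222

0.022222


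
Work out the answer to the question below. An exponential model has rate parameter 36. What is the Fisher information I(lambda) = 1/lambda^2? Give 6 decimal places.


Fisher information for exponential: I(lambda) = 1/lambda^2.
lambda = 36, lambda^2 = 1296.
I = 1/1296 = 0.000772

0.000772


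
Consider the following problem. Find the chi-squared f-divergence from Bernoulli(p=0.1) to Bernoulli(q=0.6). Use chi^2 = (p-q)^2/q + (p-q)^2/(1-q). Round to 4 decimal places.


Chi-squared divergence between Bernoulli distributions:
chi^2 = (p-q)^2/q + (p-q)^2/(1-q).
p = 0.1, q = 0.6, p-q = -0.5.
(p-q)^2 = 0.25.
term1 = 0.25/0.6 = 0.416667.
term2 = 0.25/0.4 = 0.625.
chi^2 = 0.416667 + 0.625 = 1.0417

1.0417


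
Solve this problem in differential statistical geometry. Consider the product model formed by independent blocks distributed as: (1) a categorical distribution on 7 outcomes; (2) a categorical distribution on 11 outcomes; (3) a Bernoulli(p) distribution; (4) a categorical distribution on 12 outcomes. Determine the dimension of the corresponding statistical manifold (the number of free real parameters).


The dimension of a statistical manifold equals the number of free
(independent) real parameters of the model. For a product of independent
blocks the parameter counts add.
- categorical on 7 outcomes (probabilities sum to 1): 7-1 = 6.
- categorical on 11 outcomes (probabilities sum to 1): 11-1 = 10.
- Bernoulli (p): 1.
- categorical on 12 outcomes (probabilities sum to 1): 12-1 = 11.
Total = 6 + 10 + 1 + 11 = 28.
Dimension = 28

28


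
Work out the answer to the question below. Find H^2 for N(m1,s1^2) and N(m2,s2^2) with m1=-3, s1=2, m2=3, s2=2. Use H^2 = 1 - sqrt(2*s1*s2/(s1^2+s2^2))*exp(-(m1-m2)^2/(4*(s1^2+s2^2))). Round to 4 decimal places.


Squared Hellinger distance for Gaussians:
H^2 = 1 - sqrt(2*s1*s2/(s1^2+s2^2)) * exp(-(m1-m2)^2/(4*(s1^2+s2^2))).
s1^2 = 4, s2^2 = 4, s1^2+s2^2 = 8.
sqrt(2*2*2/(8)) = 1.0.
(m1-m2)^2 = (-6)^2 = 36.
exp(-36/(4*8)) = exp(-1.125) = 0.324652.
H^2 = 1 - 1.0*0.324652 = 0.6753

0.6753


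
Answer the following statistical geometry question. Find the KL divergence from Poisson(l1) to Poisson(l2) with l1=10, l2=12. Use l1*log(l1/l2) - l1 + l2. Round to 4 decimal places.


KL divergence for Poisson:
KL = l1*log(l1/l2) - l1 + l2.
l1 = 10, l2 = 12.
log(10/12) = -0.182322.
l1*log(l1/l2) = 10 * -0.182322 = -1.823216.
KL = -1.823216 - 10 + 12 = 0.1768

0.1768


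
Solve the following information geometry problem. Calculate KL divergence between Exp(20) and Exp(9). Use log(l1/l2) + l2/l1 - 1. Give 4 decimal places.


KL divergence for exponential family:
KL = log(l1/l2) + l2/l1 - 1.
log(20/9) = 0.798508.
9/20 = 0.45.
KL = 0.798508 + 0.45 - 1 = 0.2485

0.2485


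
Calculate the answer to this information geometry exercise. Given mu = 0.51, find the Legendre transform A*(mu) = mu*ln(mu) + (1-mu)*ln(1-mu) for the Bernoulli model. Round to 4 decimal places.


Legendre transform for Bernoulli:
A*(mu) = mu*log(mu) + (1-mu)*log(1-mu).
mu = 0.51, 1-mu = 0.49.
mu*log(mu) = 0.51*log(0.51) = -0.343406.
(1-mu)*log(1-mu) = 0.49*log(0.49) = -0.349541.
A* = -0.343406 + -0.349541 = -0.6929

-0.6929


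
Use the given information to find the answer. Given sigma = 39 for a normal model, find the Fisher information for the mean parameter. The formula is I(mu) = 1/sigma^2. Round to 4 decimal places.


The Fisher information for the mean of a normal distribution is I(mu) = 1/sigma^2.
sigma = 39, so sigma^2 = 1521.
I(mu) = 1/1521 = 0.0007

0.0007


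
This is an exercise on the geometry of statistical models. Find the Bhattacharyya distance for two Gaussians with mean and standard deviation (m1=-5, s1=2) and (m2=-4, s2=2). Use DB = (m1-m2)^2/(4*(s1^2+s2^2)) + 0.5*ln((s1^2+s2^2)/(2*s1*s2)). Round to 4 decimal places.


Bhattacharyya distance between two Gaussians:
DB = (m1-m2)^2/(4*(s1^2+s2^2)) + (1/2)*ln((s1^2+s2^2)/(2*s1*s2)).
(m1-m2)^2 = (-1)^2 = 1.
s1^2+s2^2 = 4 + 4 = 8.
term1 = 1/32 = 0.03125.
term2 = 0.5*ln(8/8.0) = 0.0.
DB = 0.03125 + 0.0 = 0.0313

0.0313


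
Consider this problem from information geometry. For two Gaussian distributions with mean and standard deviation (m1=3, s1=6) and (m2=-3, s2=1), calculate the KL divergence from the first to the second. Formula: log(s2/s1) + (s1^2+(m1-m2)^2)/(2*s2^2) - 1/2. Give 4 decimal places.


KL divergence between normal distributions:
KL = log(s2/s1) + (s1^2 + (m1-m2)^2)/(2*s2^2) - 1/2.
log(1/6) = -1.791759.
(6^2 + (3--3)^2)/(2*1^2) = (36 + 36)/2 = 36.0.
KL = -1.791759 + 36.0 - 0.5 = 33.7082

33.7082


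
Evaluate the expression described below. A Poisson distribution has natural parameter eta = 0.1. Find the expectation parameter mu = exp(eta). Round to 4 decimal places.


Expectation parameter for Poisson exponential family:
mu = exp(eta).
eta = 0.1.
mu = exp(0.1) = 1.1052

1.1052


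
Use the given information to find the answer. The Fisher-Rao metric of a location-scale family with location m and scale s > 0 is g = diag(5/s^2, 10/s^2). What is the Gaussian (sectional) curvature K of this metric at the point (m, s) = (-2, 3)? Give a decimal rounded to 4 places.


The metric has the form g = (A dm^2 + B ds^2)/s^2 with A = 5, B = 10.
Substitute u = sqrt(A/B)*m: g = B*(du^2 + ds^2)/s^2, i.e. B times the
Poincare upper half-plane metric, which has constant Gaussian curvature -1.
Scaling a 2D metric by a constant c divides the Gaussian curvature by c,
so K = -1/B = -1/(10) = -0.1000 everywhere (the point (m, s) = (-2, 3) is irrelevant:
the curvature is constant).
The requested Gaussian curvature is K = -0.1000.

-0.1000


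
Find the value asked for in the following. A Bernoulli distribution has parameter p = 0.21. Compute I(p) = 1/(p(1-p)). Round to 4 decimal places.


For Bernoulli(p), Fisher information is I(p) = 1/(p*(1-p)).
p = 0.21, 1-p = 0.79.
p*(1-p) = 0.1659.
I(p) = 1/0.1659 = 6.0277

6.0277


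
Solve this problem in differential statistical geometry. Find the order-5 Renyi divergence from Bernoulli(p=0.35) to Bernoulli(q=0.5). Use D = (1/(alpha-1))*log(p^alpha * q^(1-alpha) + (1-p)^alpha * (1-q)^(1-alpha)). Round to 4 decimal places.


Renyi divergence of order alpha between Bernoulli distributions:
D = (1/(alpha-1))*log(p^alpha * q^(1-alpha) + (1-p)^alpha * (1-q)^(1-alpha)).
alpha = 5, p = 0.35, q = 0.5.
p^alpha * q^(1-alpha) = 0.35^5 * 0.5^-4 = 0.084035.
(1-p)^alpha * (1-q)^(1-alpha) = 0.65^5 * 0.5^-4 = 1.856465.
sum = 0.084035 + 1.856465 = 1.9405.
D = (1/4)*log(1.9405) = 0.1657

0.1657


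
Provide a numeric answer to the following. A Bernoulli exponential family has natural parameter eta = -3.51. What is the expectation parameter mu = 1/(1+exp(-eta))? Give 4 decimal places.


Dual coordinate (expectation parameter) for Bernoulli:
mu = 1/(1+exp(-eta)).
eta = -3.51.
exp(-eta) = exp(3.51) = 33.448268.
mu = 1/(1+33.448268) = 0.0290

0.0290


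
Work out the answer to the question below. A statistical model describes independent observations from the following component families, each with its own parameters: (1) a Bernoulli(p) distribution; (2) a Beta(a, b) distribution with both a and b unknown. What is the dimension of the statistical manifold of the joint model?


The dimension of a statistical manifold equals the number of free
(independent) real parameters of the model. For a product of independent
blocks the parameter counts add.
- Bernoulli (p): 1.
- Beta (a, b): 2.
Total = 1 + 2 = 3.
Dimension = 3

3


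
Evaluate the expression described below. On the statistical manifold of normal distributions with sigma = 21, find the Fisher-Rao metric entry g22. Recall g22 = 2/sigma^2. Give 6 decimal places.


For the 2-parameter normal family, the Fisher metric has:
  g11 = 1/sigma^2, g22 = 2/sigma^2.
sigma = 21, sigma^2 = 441.
g22 = 0.004535

0.004535


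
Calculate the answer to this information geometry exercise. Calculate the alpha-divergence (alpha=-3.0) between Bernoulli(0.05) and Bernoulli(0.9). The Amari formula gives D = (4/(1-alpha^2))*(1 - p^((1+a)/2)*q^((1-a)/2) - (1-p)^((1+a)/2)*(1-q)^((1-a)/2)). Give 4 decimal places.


Amari alpha-divergence:
D = (4/(1-alpha^2))*(1 - p^((1+a)/2)*q^((1-a)/2) - (1-p)^((1+a)/2)*(1-q)^((1-a)/2)).
alpha = -3.0, p = 0.05, q = 0.9.
e1 = (1+alpha)/2 = -1.0, e2 = (1-alpha)/2 = 2.0.
t1 = p^e1 * q^e2 = 0.05^-1.0 * 0.9^2.0 = 16.2.
t2 = (1-p)^e1 * (1-q)^e2 = 0.95^-1.0 * 0.1^2.0 = 0.010526.
4/(1-alpha^2) = -0.5.
D = -0.5*(1 - 16.2 - 0.010526) = 7.6053

7.6053


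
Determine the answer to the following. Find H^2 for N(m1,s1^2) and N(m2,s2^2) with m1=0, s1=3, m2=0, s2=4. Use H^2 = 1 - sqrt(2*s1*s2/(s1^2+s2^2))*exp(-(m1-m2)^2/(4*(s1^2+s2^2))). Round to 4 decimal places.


Squared Hellinger distance for Gaussians:
H^2 = 1 - sqrt(2*s1*s2/(s1^2+s2^2)) * exp(-(m1-m2)^2/(4*(s1^2+s2^2))).
s1^2 = 9, s2^2 = 16, s1^2+s2^2 = 25.
sqrt(2*3*4/(25)) = 0.979796.
(m1-m2)^2 = (0)^2 = 0.
exp(-0/(4*25)) = exp(0.0) = 1.0.
H^2 = 1 - 0.979796*1.0 = 0.0202

0.0202


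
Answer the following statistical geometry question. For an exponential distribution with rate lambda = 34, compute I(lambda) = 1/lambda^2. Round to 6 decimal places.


Fisher information for exponential: I(lambda) = 1/lambda^2.
lambda = 34, lambda^2 = 1156.
I = 1/1156 = 0.000865

0.000865


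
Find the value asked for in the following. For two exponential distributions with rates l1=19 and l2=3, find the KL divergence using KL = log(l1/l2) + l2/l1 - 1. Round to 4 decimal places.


KL divergence for exponential family:
KL = log(l1/l2) + l2/l1 - 1.
log(19/3) = 1.845827.
3/19 = 0.157895.
KL = 1.845827 + 0.157895 - 1 = 1.0037

1.0037


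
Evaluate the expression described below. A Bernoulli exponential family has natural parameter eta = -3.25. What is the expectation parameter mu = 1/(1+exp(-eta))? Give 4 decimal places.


Dual coordinate (expectation parameter) for Bernoulli:
mu = 1/(1+exp(-eta)).
eta = -3.25.
exp(-eta) = exp(3.25) = 25.79034.
mu = 1/(1+25.79034) = 0.0373

0.0373


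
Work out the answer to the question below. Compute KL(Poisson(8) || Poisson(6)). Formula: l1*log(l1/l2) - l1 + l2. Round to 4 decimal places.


KL divergence for Poisson:
KL = l1*log(l1/l2) - l1 + l2.
l1 = 8, l2 = 6.
log(8/6) = 0.287682.
l1*log(l1/l2) = 8 * 0.287682 = 2.301457.
KL = 2.301457 - 8 + 6 = 0.3015

0.3015


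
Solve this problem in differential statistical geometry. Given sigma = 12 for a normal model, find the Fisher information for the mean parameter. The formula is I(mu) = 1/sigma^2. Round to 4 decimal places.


The Fisher information for the mean of a normal distribution is I(mu) = 1/sigma^2.
sigma = 12, so sigma^2 = 144.
I(mu) = 1/144 = 0.0069

0.0069


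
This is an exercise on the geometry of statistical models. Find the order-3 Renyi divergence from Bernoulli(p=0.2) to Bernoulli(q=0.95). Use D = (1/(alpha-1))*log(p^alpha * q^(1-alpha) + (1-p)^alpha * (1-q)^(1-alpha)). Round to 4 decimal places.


Renyi divergence of order alpha between Bernoulli distributions:
D = (1/(alpha-1))*log(p^alpha * q^(1-alpha) + (1-p)^alpha * (1-q)^(1-alpha)).
alpha = 3, p = 0.2, q = 0.95.
p^alpha * q^(1-alpha) = 0.2^3 * 0.95^-2 = 0.008864.
(1-p)^alpha * (1-q)^(1-alpha) = 0.8^3 * 0.05^-2 = 204.8.
sum = 0.008864 + 204.8 = 204.808864.
D = (1/2)*log(204.808864) = 2.6610

2.6610


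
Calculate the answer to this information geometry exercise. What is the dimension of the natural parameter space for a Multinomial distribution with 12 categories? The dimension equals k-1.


Exponential family dimension calculation:
For Multinomial with k=12 categories, dim = k-1 = 11.

11


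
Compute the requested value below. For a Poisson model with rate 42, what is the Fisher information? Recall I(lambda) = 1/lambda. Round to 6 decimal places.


Fisher information for Poisson: I(lambda) = 1/lambda.
lambda = 42.
I(lambda) = 1/42 = 0.023810

0.023810


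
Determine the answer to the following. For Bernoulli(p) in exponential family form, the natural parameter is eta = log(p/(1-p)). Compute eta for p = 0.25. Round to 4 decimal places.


Natural parameter for Bernoulli: eta = log(p/(1-p)).
p = 0.25, 1-p = 0.75.
p/(1-p) = 0.333333.
eta = log(0.333333) = -1.0986

-1.0986


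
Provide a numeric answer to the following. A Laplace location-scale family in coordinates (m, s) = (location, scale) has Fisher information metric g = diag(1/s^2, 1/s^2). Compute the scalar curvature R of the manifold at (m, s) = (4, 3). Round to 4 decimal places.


The metric has the form g = (A dm^2 + B ds^2)/s^2 with A = 1, B = 1.
Substitute u = sqrt(A/B)*m: g = B*(du^2 + ds^2)/s^2, i.e. B times the
Poincare upper half-plane metric, which has constant Gaussian curvature -1.
Scaling a 2D metric by a constant c divides the Gaussian curvature by c,
so K = -1/B = -1/(1) = -1.0000 everywhere (the point (m, s) = (4, 3) is irrelevant:
the curvature is constant).
Scalar curvature in dimension 2: R = 2K = -2/(1) = -2.0000.

-2.0000


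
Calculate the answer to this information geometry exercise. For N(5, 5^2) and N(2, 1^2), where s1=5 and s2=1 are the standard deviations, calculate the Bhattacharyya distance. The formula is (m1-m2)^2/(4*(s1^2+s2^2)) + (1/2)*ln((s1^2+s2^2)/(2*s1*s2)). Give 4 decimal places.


Bhattacharyya distance between two Gaussians:
DB = (m1-m2)^2/(4*(s1^2+s2^2)) + (1/2)*ln((s1^2+s2^2)/(2*s1*s2)).
(m1-m2)^2 = (3)^2 = 9.
s1^2+s2^2 = 25 + 1 = 26.
term1 = 9/104 = 0.086538.
term2 = 0.5*ln(26/10.0) = 0.477756.
DB = 0.086538 + 0.477756 = 0.5643

0.5643


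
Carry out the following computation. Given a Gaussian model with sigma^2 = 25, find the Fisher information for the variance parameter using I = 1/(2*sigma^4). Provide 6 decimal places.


Fisher information for variance: I(sigma^2) = 1/(2*sigma^4).
sigma^2 = 25, so sigma^4 = 625.
I = 1/(2*625) = 1/1250 = 0.000800

0.000800


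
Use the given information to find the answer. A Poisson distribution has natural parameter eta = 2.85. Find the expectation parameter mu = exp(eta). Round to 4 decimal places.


Expectation parameter for Poisson exponential family:
mu = exp(eta).
eta = 2.85.
mu = exp(2.85) = 17.2878

17.2878


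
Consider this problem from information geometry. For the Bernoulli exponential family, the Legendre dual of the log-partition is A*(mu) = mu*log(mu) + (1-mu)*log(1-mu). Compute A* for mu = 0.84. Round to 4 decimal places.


Legendre transform for Bernoulli:
A*(mu) = mu*log(mu) + (1-mu)*log(1-mu).
mu = 0.84, 1-mu = 0.16.
mu*log(mu) = 0.84*log(0.84) = -0.146457.
(1-mu)*log(1-mu) = 0.16*log(0.16) = -0.293213.
A* = -0.146457 + -0.293213 = -0.4397

-0.4397


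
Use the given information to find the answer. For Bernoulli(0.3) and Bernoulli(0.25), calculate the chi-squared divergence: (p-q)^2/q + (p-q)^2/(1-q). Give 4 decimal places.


Chi-squared divergence between Bernoulli distributions:
chi^2 = (p-q)^2/q + (p-q)^2/(1-q).
p = 0.3, q = 0.25, p-q = 0.05.
(p-q)^2 = 0.0025.
term1 = 0.0025/0.25 = 0.01.
term2 = 0.0025/0.75 = 0.003333.
chi^2 = 0.01 + 0.003333 = 0.0133

0.0133


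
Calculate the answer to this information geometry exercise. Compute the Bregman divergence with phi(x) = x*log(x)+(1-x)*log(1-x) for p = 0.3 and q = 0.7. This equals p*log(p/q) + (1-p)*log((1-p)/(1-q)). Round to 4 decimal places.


Bregman divergence with negative entropy generator:
D = p*log(p/q) + (1-p)*log((1-p)/(1-q)).
p = 0.3, q = 0.7.
p*log(p/q) = 0.3*log(0.3/0.7) = -0.254189.
(1-p)*log((1-p)/(1-q)) = 0.7*log(0.7/0.3) = 0.593109.
D = -0.254189 + 0.593109 = 0.3389

0.3389


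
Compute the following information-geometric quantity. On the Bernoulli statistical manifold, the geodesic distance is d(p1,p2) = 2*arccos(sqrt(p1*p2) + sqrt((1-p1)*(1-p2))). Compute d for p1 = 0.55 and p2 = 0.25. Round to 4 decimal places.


Geodesic distance on Bernoulli manifold:
d(p1,p2) = 2*arccos(sqrt(p1*p2) + sqrt((1-p1)*(1-p2))).
sqrt(p1*p2) = sqrt(0.55*0.25) = 0.37081.
sqrt((1-p1)*(1-p2)) = sqrt(0.45*0.75) = 0.580948.
arg = 0.37081 + 0.580948 = 0.951757.
d = 2*arccos(0.951757) = 0.6238

0.6238


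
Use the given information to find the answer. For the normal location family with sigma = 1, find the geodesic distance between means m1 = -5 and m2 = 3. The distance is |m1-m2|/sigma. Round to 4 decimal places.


On the fixed-variance normal subfamily, geodesic distance = |m1-m2|/sigma.
|-5 - 3| = 8.
sigma = 1.
d = 8/1 = 8.0000

8.0000


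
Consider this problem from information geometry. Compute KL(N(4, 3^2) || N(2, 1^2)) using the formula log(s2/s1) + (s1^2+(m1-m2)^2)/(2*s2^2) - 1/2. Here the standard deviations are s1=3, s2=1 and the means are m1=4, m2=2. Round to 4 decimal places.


KL divergence between normal distributions:
KL = log(s2/s1) + (s1^2 + (m1-m2)^2)/(2*s2^2) - 1/2.
log(1/3) = -1.098612.
(3^2 + (4-2)^2)/(2*1^2) = (9 + 4)/2 = 6.5.
KL = -1.098612 + 6.5 - 0.5 = 4.9014

4.9014


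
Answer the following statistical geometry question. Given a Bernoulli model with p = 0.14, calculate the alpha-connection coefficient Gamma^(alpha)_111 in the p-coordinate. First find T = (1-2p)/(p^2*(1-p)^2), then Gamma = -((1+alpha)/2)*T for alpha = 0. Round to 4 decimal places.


Skewness (Amari-Chentsov) tensor: T = (1-2p)/(p^2*(1-p)^2).
p = 0.14, 1-2p = 0.72, p^2 = 0.0196, (1-p)^2 = 0.7396.
T = 0.72/(0.0196 * 0.7396) = 49.668326.
In the p-coordinate, Gamma^(alpha) = Gamma^(0) - (alpha/2)*T with Gamma^(0) = (1/2)*g'(p) = -T/2,
so Gamma^(alpha) = -((1+alpha)/2)*T.
alpha = 0, -(1+alpha)/2 = -0.5.
Gamma = -0.5 * 49.668326 = -24.8342

-24.8342


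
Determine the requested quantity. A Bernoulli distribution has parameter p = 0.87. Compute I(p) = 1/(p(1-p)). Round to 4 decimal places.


For Bernoulli(p), Fisher information is I(p) = 1/(p*(1-p)).
p = 0.87, 1-p = 0.13.
p*(1-p) = 0.1131.
I(p) = 1/0.1131 = 8.8417

8.8417


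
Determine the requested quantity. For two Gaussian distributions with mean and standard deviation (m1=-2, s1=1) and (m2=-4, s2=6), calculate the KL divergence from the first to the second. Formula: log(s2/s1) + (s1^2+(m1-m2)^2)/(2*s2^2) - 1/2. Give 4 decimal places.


KL divergence between normal distributions:
KL = log(s2/s1) + (s1^2 + (m1-m2)^2)/(2*s2^2) - 1/2.
log(6/1) = 1.791759.
(1^2 + (-2--4)^2)/(2*6^2) = (1 + 4)/72 = 0.069444.
KL = 1.791759 + 0.069444 - 0.5 = 1.3612

1.3612


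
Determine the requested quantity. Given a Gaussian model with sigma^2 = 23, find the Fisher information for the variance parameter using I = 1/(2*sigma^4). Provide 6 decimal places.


Fisher information for variance: I(sigma^2) = 1/(2*sigma^4).
sigma^2 = 23, so sigma^4 = 529.
I = 1/(2*529) = 1/1058 = 0.000945

0.000945


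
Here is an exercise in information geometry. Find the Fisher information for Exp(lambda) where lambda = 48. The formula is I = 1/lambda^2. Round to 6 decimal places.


Fisher information for exponential: I(lambda) = 1/lambda^2.
lambda = 48, lambda^2 = 2304.
I = 1/2304 = 0.000434

0.000434


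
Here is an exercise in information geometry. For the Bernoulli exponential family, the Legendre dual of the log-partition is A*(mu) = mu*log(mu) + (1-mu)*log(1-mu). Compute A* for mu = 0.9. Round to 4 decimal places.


Legendre transform for Bernoulli:
A*(mu) = mu*log(mu) + (1-mu)*log(1-mu).
mu = 0.9, 1-mu = 0.1.
mu*log(mu) = 0.9*log(0.9) = -0.094824.
(1-mu)*log(1-mu) = 0.1*log(0.1) = -0.230259.
A* = -0.094824 + -0.230259 = -0.3251

-0.3251


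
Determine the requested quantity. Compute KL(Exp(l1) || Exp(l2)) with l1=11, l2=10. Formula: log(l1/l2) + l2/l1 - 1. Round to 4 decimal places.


KL divergence for exponential family:
KL = log(l1/l2) + l2/l1 - 1.
log(11/10) = 0.09531.
10/11 = 0.909091.
KL = 0.09531 + 0.909091 - 1 = 0.0044

0.0044


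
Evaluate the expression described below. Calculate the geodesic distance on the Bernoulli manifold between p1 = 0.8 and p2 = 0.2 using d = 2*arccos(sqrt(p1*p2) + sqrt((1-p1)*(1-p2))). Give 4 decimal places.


Geodesic distance on Bernoulli manifold:
d(p1,p2) = 2*arccos(sqrt(p1*p2) + sqrt((1-p1)*(1-p2))).
sqrt(p1*p2) = sqrt(0.8*0.2) = 0.4.
sqrt((1-p1)*(1-p2)) = sqrt(0.2*0.8) = 0.4.
arg = 0.4 + 0.4 = 0.8.
d = 2*arccos(0.8) = 1.2870

1.2870


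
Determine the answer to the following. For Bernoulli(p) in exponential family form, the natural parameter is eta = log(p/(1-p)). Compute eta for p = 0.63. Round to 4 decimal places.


Natural parameter for Bernoulli: eta = log(p/(1-p)).
p = 0.63, 1-p = 0.37.
p/(1-p) = 1.702703.
eta = log(1.702703) = 0.5322

0.5322


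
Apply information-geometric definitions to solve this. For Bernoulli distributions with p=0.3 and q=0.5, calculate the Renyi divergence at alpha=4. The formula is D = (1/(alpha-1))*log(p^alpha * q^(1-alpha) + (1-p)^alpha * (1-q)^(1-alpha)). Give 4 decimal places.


Renyi divergence of order alpha between Bernoulli distributions:
D = (1/(alpha-1))*log(p^alpha * q^(1-alpha) + (1-p)^alpha * (1-q)^(1-alpha)).
alpha = 4, p = 0.3, q = 0.5.
p^alpha * q^(1-alpha) = 0.3^4 * 0.5^-3 = 0.0648.
(1-p)^alpha * (1-q)^(1-alpha) = 0.7^4 * 0.5^-3 = 1.9208.
sum = 0.0648 + 1.9208 = 1.9856.
D = (1/3)*log(1.9856) = 0.2286

0.2286


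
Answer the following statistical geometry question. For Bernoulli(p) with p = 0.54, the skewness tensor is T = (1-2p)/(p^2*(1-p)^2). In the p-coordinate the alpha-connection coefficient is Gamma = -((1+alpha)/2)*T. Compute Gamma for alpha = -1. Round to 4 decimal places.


Skewness (Amari-Chentsov) tensor: T = (1-2p)/(p^2*(1-p)^2).
p = 0.54, 1-2p = -0.08, p^2 = 0.2916, (1-p)^2 = 0.2116.
T = -0.08/(0.2916 * 0.2116) = -1.296543.
In the p-coordinate, Gamma^(alpha) = Gamma^(0) - (alpha/2)*T with Gamma^(0) = (1/2)*g'(p) = -T/2,
so Gamma^(alpha) = -((1+alpha)/2)*T.
alpha = -1, -(1+alpha)/2 = 0.0.
Gamma = 0.0 * -1.296543 = 0.0000

0.0000


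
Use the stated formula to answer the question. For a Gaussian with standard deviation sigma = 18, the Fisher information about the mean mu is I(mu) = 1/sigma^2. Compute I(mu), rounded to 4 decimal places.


The Fisher information for the mean of a normal distribution is I(mu) = 1/sigma^2.
sigma = 18, so sigma^2 = 324.
I(mu) = 1/324 = 0.0031

0.0031


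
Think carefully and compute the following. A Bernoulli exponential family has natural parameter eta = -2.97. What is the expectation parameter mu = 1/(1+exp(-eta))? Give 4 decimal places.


Dual coordinate (expectation parameter) for Bernoulli:
mu = 1/(1+exp(-eta)).
eta = -2.97.
exp(-eta) = exp(2.97) = 19.49192.
mu = 1/(1+19.49192) = 0.0488

0.0488


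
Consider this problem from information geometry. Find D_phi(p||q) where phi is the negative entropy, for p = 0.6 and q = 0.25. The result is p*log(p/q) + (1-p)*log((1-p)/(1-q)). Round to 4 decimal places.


Bregman divergence with negative entropy generator:
D = p*log(p/q) + (1-p)*log((1-p)/(1-q)).
p = 0.6, q = 0.25.
p*log(p/q) = 0.6*log(0.6/0.25) = 0.525281.
(1-p)*log((1-p)/(1-q)) = 0.4*log(0.4/0.75) = -0.251443.
D = 0.525281 + -0.251443 = 0.2738

0.2738


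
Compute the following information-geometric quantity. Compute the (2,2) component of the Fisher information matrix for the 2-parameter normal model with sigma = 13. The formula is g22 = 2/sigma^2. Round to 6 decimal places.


For the 2-parameter normal family, the Fisher metric has:
  g11 = 1/sigma^2, g22 = 2/sigma^2.
sigma = 13, sigma^2 = 169.
g22 = 0.011834

0.011834


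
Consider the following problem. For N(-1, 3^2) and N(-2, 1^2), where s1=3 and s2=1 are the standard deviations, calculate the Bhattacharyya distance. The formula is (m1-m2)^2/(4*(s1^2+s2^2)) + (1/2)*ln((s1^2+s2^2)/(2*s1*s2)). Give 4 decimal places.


Bhattacharyya distance between two Gaussians:
DB = (m1-m2)^2/(4*(s1^2+s2^2)) + (1/2)*ln((s1^2+s2^2)/(2*s1*s2)).
(m1-m2)^2 = (1)^2 = 1.
s1^2+s2^2 = 9 + 1 = 10.
term1 = 1/40 = 0.025.
term2 = 0.5*ln(10/6.0) = 0.255413.
DB = 0.025 + 0.255413 = 0.2804

0.2804


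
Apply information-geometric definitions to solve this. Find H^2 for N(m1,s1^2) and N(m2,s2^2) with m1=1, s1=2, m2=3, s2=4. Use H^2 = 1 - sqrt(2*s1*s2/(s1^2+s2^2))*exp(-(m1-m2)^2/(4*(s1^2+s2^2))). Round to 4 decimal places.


Squared Hellinger distance for Gaussians:
H^2 = 1 - sqrt(2*s1*s2/(s1^2+s2^2)) * exp(-(m1-m2)^2/(4*(s1^2+s2^2))).
s1^2 = 4, s2^2 = 16, s1^2+s2^2 = 20.
sqrt(2*2*4/(20)) = 0.894427.
(m1-m2)^2 = (-2)^2 = 4.
exp(-4/(4*20)) = exp(-0.05) = 0.951229.
H^2 = 1 - 0.894427*0.951229 = 0.1492

0.1492


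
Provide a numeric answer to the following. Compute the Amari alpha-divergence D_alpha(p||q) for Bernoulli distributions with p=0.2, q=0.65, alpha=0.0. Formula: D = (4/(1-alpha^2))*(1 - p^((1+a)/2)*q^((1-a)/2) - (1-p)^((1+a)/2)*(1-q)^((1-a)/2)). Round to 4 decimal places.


Amari alpha-divergence:
D = (4/(1-alpha^2))*(1 - p^((1+a)/2)*q^((1-a)/2) - (1-p)^((1+a)/2)*(1-q)^((1-a)/2)).
alpha = 0.0, p = 0.2, q = 0.65.
e1 = (1+alpha)/2 = 0.5, e2 = (1-alpha)/2 = 0.5.
t1 = p^e1 * q^e2 = 0.2^0.5 * 0.65^0.5 = 0.360555.
t2 = (1-p)^e1 * (1-q)^e2 = 0.8^0.5 * 0.35^0.5 = 0.52915.
4/(1-alpha^2) = 4.0.
D = 4.0*(1 - 0.360555 - 0.52915) = 0.4412

0.4412


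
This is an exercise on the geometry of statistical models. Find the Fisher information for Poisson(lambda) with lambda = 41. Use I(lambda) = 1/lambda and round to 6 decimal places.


Fisher information for Poisson: I(lambda) = 1/lambda.
lambda = 41.
I(lambda) = 1/41 = 0.024390

0.024390


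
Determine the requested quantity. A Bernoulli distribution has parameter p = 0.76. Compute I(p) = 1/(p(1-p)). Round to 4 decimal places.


For Bernoulli(p), Fisher information is I(p) = 1/(p*(1-p)).
p = 0.76, 1-p = 0.24.
p*(1-p) = 0.1824.
I(p) = 1/0.1824 = 5.4825

5.4825


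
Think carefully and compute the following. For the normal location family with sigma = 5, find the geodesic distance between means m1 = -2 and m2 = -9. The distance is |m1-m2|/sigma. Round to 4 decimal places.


On the fixed-variance normal subfamily, geodesic distance = |m1-m2|/sigma.
|-2 - -9| = 7.
sigma = 5.
d = 7/5 = 1.4000

1.4000


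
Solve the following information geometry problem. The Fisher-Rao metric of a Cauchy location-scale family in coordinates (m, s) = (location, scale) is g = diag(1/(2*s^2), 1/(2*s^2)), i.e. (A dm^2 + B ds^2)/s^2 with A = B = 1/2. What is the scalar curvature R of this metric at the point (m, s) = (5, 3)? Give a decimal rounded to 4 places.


The metric has the form g = (A dm^2 + B ds^2)/s^2 with A = 1/2, B = 1/2.
Substitute u = sqrt(A/B)*m: g = B*(du^2 + ds^2)/s^2, i.e. B times the
Poincare upper half-plane metric, which has constant Gaussian curvature -1.
Scaling a 2D metric by a constant c divides the Gaussian curvature by c,
so K = -1/B = -1/(1/2) = -2.0000 everywhere (the point (m, s) = (5, 3) is irrelevant:
the curvature is constant).
Scalar curvature in dimension 2: R = 2K = -2/(1/2) = -4.0000.

-4.0000


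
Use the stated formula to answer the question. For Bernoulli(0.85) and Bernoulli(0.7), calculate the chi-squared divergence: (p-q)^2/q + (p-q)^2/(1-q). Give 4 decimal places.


Chi-squared divergence between Bernoulli distributions:
chi^2 = (p-q)^2/q + (p-q)^2/(1-q).
p = 0.85, q = 0.7, p-q = 0.15.
(p-q)^2 = 0.0225.
term1 = 0.0225/0.7 = 0.032143.
term2 = 0.0225/0.3 = 0.075.
chi^2 = 0.032143 + 0.075 = 0.1071

0.1071


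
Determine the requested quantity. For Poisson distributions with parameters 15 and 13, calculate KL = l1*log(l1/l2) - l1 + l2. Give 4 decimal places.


KL divergence for Poisson:
KL = l1*log(l1/l2) - l1 + l2.
l1 = 15, l2 = 13.
log(15/13) = 0.143101.
l1*log(l1/l2) = 15 * 0.143101 = 2.146513.
KL = 2.146513 - 15 + 13 = 0.1465

0.1465


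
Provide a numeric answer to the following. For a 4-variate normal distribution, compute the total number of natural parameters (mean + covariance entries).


Exponential family dimension calculation:
For 4-dim MVN: mean has 4 params, covariance has 4*5/2 = 10 unique entries.
Total dim = 4 + 10 = 14.

14


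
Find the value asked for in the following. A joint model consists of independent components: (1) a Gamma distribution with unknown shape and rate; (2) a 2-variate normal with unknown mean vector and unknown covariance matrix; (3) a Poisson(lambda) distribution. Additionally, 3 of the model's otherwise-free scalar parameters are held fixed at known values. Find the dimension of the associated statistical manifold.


The dimension of a statistical manifold equals the number of free
(independent) real parameters of the model. For a product of independent
blocks the parameter counts add.
- Gamma (shape, rate): 2.
- 2-variate normal: 2 (mean) + 2*3/2 = 3 (symmetric covariance) = 5.
- Poisson (lambda): 1.
Total = 2 + 5 + 1 = 8.
3 parameter(s) fixed at known values: 8 - 3 = 5.
Dimension = 5

5


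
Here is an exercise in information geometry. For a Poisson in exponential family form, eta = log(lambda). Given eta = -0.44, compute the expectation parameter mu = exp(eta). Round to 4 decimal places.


Expectation parameter for Poisson exponential family:
mu = exp(eta).
eta = -0.44.
mu = exp(-0.44) = 0.6440

0.6440


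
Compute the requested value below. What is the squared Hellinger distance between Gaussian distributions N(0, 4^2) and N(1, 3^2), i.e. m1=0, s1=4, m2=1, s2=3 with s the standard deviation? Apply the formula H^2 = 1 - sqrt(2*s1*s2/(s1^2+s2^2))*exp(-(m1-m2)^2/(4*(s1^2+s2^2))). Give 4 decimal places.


Squared Hellinger distance for Gaussians:
H^2 = 1 - sqrt(2*s1*s2/(s1^2+s2^2)) * exp(-(m1-m2)^2/(4*(s1^2+s2^2))).
s1^2 = 16, s2^2 = 9, s1^2+s2^2 = 25.
sqrt(2*4*3/(25)) = 0.979796.
(m1-m2)^2 = (-1)^2 = 1.
exp(-1/(4*25)) = exp(-0.01) = 0.99005.
H^2 = 1 - 0.979796*0.99005 = 0.0300

0.0300


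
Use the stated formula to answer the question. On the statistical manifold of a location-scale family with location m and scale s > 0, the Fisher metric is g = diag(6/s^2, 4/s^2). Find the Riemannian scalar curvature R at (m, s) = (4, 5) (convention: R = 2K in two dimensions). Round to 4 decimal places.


The metric has the form g = (A dm^2 + B ds^2)/s^2 with A = 6, B = 4.
Substitute u = sqrt(A/B)*m: g = B*(du^2 + ds^2)/s^2, i.e. B times the
Poincare upper half-plane metric, which has constant Gaussian curvature -1.
Scaling a 2D metric by a constant c divides the Gaussian curvature by c,
so K = -1/B = -1/(4) = -0.2500 everywhere (the point (m, s) = (4, 5) is irrelevant:
the curvature is constant).
Scalar curvature in dimension 2: R = 2K = -2/(4) = -0.5000.

-0.5000


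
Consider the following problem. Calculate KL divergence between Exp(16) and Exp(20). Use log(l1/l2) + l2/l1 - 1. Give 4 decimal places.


KL divergence for exponential family:
KL = log(l1/l2) + l2/l1 - 1.
log(16/20) = -0.223144.
20/16 = 1.25.
KL = -0.223144 + 1.25 - 1 = 0.0269

0.0269


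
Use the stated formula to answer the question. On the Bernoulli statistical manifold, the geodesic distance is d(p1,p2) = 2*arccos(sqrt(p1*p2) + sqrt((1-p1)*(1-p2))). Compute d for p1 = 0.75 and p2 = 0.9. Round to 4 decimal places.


Geodesic distance on Bernoulli manifold:
d(p1,p2) = 2*arccos(sqrt(p1*p2) + sqrt((1-p1)*(1-p2))).
sqrt(p1*p2) = sqrt(0.75*0.9) = 0.821584.
sqrt((1-p1)*(1-p2)) = sqrt(0.25*0.1) = 0.158114.
arg = 0.821584 + 0.158114 = 0.979698.
d = 2*arccos(0.979698) = 0.4037

0.4037


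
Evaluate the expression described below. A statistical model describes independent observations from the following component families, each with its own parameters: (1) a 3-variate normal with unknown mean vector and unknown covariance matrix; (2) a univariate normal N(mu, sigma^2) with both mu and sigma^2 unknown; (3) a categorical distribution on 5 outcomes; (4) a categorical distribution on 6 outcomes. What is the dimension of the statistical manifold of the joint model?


The dimension of a statistical manifold equals the number of free
(independent) real parameters of the model. For a product of independent
blocks the parameter counts add.
- 3-variate normal: 3 (mean) + 3*4/2 = 6 (symmetric covariance) = 9.
- normal (mu, sigma^2): 2.
- categorical on 5 outcomes (probabilities sum to 1): 5-1 = 4.
- categorical on 6 outcomes (probabilities sum to 1): 6-1 = 5.
Total = 9 + 2 + 4 + 5 = 20.
Dimension = 20

20
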